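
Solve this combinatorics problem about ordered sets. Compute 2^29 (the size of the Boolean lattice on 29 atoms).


Power set = 2^n.
2^29 = 536870912


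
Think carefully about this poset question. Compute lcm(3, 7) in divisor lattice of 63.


In a divisor lattice, join = lcm (least common multiple).
gcd(3,7) = 1
lcm(3,7) = 3*7/gcd = 21/1 = 21


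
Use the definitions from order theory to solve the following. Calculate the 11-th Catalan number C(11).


C(n) = C(2n, n) / (n+1).
C(22, 11) = 705432
C(11) = 705432 / 12 = 58786


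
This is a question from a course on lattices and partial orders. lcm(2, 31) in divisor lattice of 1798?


Join=lcm.
gcd(2,31)=1
lcm=62


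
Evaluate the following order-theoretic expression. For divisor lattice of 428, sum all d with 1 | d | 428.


Interval [1,428] in divisors of 428: [1, 2, 4, 107, 214, 428]
Sum = 756


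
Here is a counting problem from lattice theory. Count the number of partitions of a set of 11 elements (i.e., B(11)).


B(n) = number of set partitions of an n-element set.
B(n) satisfies the recurrence: B(n+1) = sum_k C(n,k)*B(k).
B(11) = 678570


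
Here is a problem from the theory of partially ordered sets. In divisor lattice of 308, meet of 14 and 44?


In a divisor lattice, meet = gcd (greatest common divisor).
By Euclidean algorithm or factoring: gcd(14,44) = 2


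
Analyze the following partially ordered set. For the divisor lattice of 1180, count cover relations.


A cover relation a -< b holds when a < b with no c strictly between.
Cover relations:
  1 -< 2
  1 -< 5
  1 -< 59
  2 -< 4
  2 -< 10
  2 -< 118
  4 -< 20
  4 -< 236
  ...12 more
Total: 20


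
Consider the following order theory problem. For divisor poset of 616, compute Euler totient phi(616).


phi(n) = n * prod_{p|n} (1 - 1/p).
Prime divisors of 616: [2, 7, 11]
phi(616) = 616 * (1 - 1/2) * (1 - 1/7) * (1 - 1/11)
phi(616) = 240


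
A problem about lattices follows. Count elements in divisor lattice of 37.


Divisors of 37: [1, 37]
Count: 2


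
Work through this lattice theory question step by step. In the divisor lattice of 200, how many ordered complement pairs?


Complement pair (a,b): a meet b = bottom, a join b = top.
Here: gcd(a,b)=1 and lcm(a,b)=200, i.e. a*b=200 with a,b coprime.
Pairs found: (1,200), (8,25), (25,8), (200,1)
Total ordered pairs: 4


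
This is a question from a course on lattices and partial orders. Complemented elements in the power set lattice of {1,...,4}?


An element a is complemented if some b has a meet b = bottom, a join b = top.
every subset A has complement S\A, so all elements are complemented.
Complemented elements: {}, {1}, {2}, {3}, {4}, {1,2}, ... (10 more)
Count: 16


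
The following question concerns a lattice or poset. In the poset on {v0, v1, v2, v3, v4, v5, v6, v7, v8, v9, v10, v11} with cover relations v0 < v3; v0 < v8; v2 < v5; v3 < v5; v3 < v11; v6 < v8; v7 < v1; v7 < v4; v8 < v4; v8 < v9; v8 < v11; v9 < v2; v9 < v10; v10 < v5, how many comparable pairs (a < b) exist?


A comparable pair {a,b} has a < b or b < a in the order.
Count unordered pairs where one element is strictly below the other.
Examples: {v0,v2}, {v0,v3}, {v0,v4}, {v0,v5}, ...
Total comparable pairs: 30


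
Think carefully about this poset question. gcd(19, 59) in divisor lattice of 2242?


Meet=gcd.
gcd(19,59)=1


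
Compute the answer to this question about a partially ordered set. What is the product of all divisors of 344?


Divisors of 344: [1, 2, 4, 8, 43, 86, 172, 344]
Product = n^(d(n)/2) = 344^(8/2)
Product = 14003408896


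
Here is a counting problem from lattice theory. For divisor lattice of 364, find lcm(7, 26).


In a divisor lattice, join = lcm (least common multiple).
Compute lcm iteratively: start with first element, then lcm(current, next).
Elements: [7, 26]
lcm(7,26) = 182
Final lcm = 182


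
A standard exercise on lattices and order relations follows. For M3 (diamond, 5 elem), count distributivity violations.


Distributive law: a ^ (b v c) = (a ^ b) v (a ^ c).
Check all 5^3 = 125 ordered triples (a,b,c).
  e.g. a=a1, b=a2, c=a3: lhs=a1 != rhs=0
  e.g. a=a1, b=a3, c=a2: lhs=a1 != rhs=0
Total violating triples: 6


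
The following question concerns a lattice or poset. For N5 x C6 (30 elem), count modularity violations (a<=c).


Modular law: if a <= c then a v (b ^ c) = (a v b) ^ c.
Check all triples (a,b,c) with a <= c among 30 elements.
  e.g. a=(a,0), b=(c,0), c=(b,0): lhs=(a,0) != rhs=(b,0)
  e.g. a=(a,0), b=(c,1), c=(b,0): lhs=(a,0) != rhs=(b,0)
Total violating triples: 126


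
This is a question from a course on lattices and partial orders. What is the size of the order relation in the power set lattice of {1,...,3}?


The order relation is {(a,b) : a <= b}, reflexive so it includes (a,a).
Examples: ({},{}), ({},{1,2}), ({},{1,2,3}), ({},{1,3}), ({},{1}), ...
Total ordered pairs: 27


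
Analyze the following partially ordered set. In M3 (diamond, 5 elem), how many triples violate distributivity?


Distributive law: a ^ (b v c) = (a ^ b) v (a ^ c).
Check all 5^3 = 125 ordered triples (a,b,c).
  e.g. a=a1, b=a2, c=a3: lhs=a1 != rhs=0
  e.g. a=a1, b=a3, c=a2: lhs=a1 != rhs=0
Total violating triples: 6


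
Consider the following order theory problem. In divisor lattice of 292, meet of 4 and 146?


In a divisor lattice, meet = gcd (greatest common divisor).
By Euclidean algorithm or factoring: gcd(4,146) = 2


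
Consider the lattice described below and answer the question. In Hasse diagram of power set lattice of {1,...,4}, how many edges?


A cover relation a -< b holds when a < b with no c strictly between.
Cover relations:
  {} -< {1}
  {} -< {2}
  {} -< {3}
  {} -< {4}
  {1} -< {1,2}
  {1} -< {1,3}
  {1} -< {1,4}
  {2} -< {1,2}
  ...24 more
Total: 32


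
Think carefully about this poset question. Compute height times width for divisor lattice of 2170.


Height = length of longest chain minus 1; width = size of largest antichain.
A maximum chain: 1 | 31 | 217 | 1085 | 2170  (height 4).
A maximum antichain: {10, 14, 35, 62, 155, 217}  (width 6).
Product = 4 * 6 = 24


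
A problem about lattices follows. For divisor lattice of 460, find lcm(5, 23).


In a divisor lattice, join = lcm (least common multiple).
Compute lcm iteratively: start with first element, then lcm(current, next).
Elements: [5, 23]
lcm(5,23) = 115
Final lcm = 115


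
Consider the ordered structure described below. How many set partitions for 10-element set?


B(n) = number of set partitions of an n-element set.
B(n) satisfies the recurrence: B(n+1) = sum_k C(n,k)*B(k).
B(10) = 115975


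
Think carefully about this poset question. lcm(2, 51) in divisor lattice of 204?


Join=lcm.
gcd(2,51)=1
lcm=102


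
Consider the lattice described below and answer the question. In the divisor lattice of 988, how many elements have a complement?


An element a is complemented if some b has a meet b = bottom, a join b = top.
a is complemented iff gcd(a, n/a)=1, i.e. a is a unitary divisor of 988.
Complemented elements: 1, 4, 13, 19, 52, 76, ... (2 more)
Count: 8


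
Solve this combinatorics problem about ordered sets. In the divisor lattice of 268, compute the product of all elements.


Divisors of 268: [1, 2, 4, 67, 134, 268]
Product = n^(d(n)/2) = 268^(6/2)
Product = 19248832


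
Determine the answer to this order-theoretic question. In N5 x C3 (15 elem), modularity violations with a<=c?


Modular law: if a <= c then a v (b ^ c) = (a v b) ^ c.
Check all triples (a,b,c) with a <= c among 15 elements.
  e.g. a=(a,0), b=(c,0), c=(b,0): lhs=(a,0) != rhs=(b,0)
  e.g. a=(a,0), b=(c,1), c=(b,0): lhs=(a,0) != rhs=(b,0)
Total violating triples: 18


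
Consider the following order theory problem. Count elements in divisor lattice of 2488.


Divisors of 2488: [1, 2, 4, 8, 311, 622, 1244, 2488]
Count: 8


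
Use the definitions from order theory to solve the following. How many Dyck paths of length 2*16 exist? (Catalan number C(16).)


C(n) = C(2n, n) / (n+1).
C(32, 16) = 601080390
C(16) = 601080390 / 17 = 35357670


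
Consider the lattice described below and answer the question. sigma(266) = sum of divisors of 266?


sigma(n) = sum of divisors.
Divisors of 266: [1, 2, 7, 14, 19, 38, 133, 266]
Sum = 480


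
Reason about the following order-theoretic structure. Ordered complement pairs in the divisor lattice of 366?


Complement pair (a,b): a meet b = bottom, a join b = top.
Here: gcd(a,b)=1 and lcm(a,b)=366, i.e. a*b=366 with a,b coprime.
Pairs found: (1,366), (2,183), (3,122), (6,61), ... (4 more)
Total ordered pairs: 8


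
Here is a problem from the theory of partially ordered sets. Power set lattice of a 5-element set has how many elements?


Power set = 2^n.
2^5 = 32


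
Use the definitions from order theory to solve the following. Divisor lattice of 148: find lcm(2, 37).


In a divisor lattice, join = lcm (least common multiple).
gcd(2,37) = 1
lcm(2,37) = 2*37/gcd = 74/1 = 74


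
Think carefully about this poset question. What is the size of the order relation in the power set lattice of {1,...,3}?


The order relation is {(a,b) : a <= b}, reflexive so it includes (a,a).
Examples: ({},{}), ({},{1,2}), ({},{1,2,3}), ({},{1,3}), ({},{1}), ...
Total ordered pairs: 27


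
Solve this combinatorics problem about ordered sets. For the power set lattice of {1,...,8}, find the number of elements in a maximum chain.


A chain is a totally ordered subset; we count the number of elements in a maximum chain.
Compute, for each element x, the size of the longest chain ending at x:
  {}: 1
  {1}: 2
  {2}: 2
  {3}: 2
  {4}: 2
  {5}: 2
  ...
A maximum chain: {} < {1} < {1,2} < {1,2,3} < {1,2,3,4} < {1,2,3,4,5} < {1,2,3,4,5,6} < {1,2,3,4,5,6,7} < {1,2,3,4,5,6,7,8}
Number of elements in the longest chain: 9


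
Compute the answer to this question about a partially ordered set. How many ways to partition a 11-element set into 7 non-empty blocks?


S(n,k) = k*S(n-1,k) + S(n-1,k-1).
S(10,7) = 5880, S(10,6) = 22827
S(11,7) = 7*5880 + 22827 = 41160 + 22827
S(11,7) = 63987


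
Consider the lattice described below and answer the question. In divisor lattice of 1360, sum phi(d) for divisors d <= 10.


Divisors of 1360 up to 10: [1, 2, 4, 5, 8, 10]
phi values: [1, 1, 2, 4, 4, 4]
Sum = 16


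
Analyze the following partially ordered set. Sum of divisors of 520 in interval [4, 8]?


Interval [4,8] in divisors of 520: [4, 8]
Sum = 12


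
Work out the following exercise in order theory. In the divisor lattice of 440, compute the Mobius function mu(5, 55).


In a divisor lattice, mu(a,b) = mu(b/a) where mu is the classical Mobius function.
b/a = 55/5 = 11
Prime factorization of 11: primes [11]
11 is squarefree with 1 prime factor(s), so mu(11) = (-1)^1 = -1


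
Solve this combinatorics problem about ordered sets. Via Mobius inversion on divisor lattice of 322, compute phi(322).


phi(n) = n * prod_{p|n} (1 - 1/p).
Prime divisors of 322: [2, 7, 23]
phi(322) = 322 * (1 - 1/2) * (1 - 1/7) * (1 - 1/23)
phi(322) = 132


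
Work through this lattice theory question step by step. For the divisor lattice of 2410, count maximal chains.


A maximal chain goes from the minimum element to a maximal element via cover relations.
Counting all min-to-max paths in the cover graph.
Total maximal chains: 6


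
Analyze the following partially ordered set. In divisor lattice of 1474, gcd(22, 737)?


Meet=gcd.
gcd(22,737)=11


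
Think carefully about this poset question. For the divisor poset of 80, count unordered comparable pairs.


A comparable pair {a,b} has a < b or b < a in the order.
Count unordered pairs where one element is strictly below the other.
Examples: {1,2}, {1,4}, {1,5}, {1,8}, ...
Total comparable pairs: 35


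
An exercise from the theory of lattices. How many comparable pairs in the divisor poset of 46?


A comparable pair {a,b} has a < b or b < a in the order.
Count unordered pairs where one element is strictly below the other.
Examples: {1,2}, {1,23}, {1,46}, {2,46}, ...
Total comparable pairs: 5


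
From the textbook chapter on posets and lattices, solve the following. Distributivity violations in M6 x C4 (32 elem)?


Distributive law: a ^ (b v c) = (a ^ b) v (a ^ c).
Check all 32^3 = 32768 ordered triples (a,b,c).
  e.g. a=(a1,0), b=(a2,0), c=(a3,0): lhs=(a1,0) != rhs=(0,0)
  e.g. a=(a1,0), b=(a2,0), c=(a3,1): lhs=(a1,0) != rhs=(0,0)
Total violating triples: 7680


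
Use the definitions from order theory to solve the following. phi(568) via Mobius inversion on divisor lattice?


phi(n) = n * prod_{p|n} (1 - 1/p).
Prime divisors of 568: [2, 71]
phi(568) = 568 * (1 - 1/2) * (1 - 1/71)
phi(568) = 280


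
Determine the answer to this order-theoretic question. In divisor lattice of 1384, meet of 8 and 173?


In a divisor lattice, meet = gcd (greatest common divisor).
By Euclidean algorithm or factoring: gcd(8,173) = 1


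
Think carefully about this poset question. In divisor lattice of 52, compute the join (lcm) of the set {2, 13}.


In a divisor lattice, join = lcm (least common multiple).
Compute lcm iteratively: start with first element, then lcm(current, next).
Elements: [2, 13]
lcm(2,13) = 26
Final lcm = 26


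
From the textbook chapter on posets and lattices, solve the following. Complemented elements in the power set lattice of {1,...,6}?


An element a is complemented if some b has a meet b = bottom, a join b = top.
every subset A has complement S\A, so all elements are complemented.
Complemented elements: {}, {1}, {2}, {3}, {4}, {5}, ... (58 more)
Count: 64


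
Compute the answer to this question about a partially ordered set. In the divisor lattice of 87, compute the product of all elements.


Divisors of 87: [1, 3, 29, 87]
Product = n^(d(n)/2) = 87^(4/2)
Product = 7569


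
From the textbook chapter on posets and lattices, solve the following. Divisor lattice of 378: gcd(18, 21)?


Meet=gcd.
gcd(18,21)=3


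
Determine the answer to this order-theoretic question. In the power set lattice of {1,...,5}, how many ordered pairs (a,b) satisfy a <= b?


The order relation is {(a,b) : a <= b}, reflexive so it includes (a,a).
Examples: ({},{}), ({},{1,2}), ({},{1,2,3}), ({},{1,2,3,4}), ({},{1,2,3,4,5}), ...
Total ordered pairs: 243


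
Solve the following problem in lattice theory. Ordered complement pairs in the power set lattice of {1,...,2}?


Complement pair (a,b): a meet b = bottom, a join b = top.
Here: A intersect B = {} and A union B = {1,...,2}.
Pairs found: ({},{1,2}), ({1},{2}), ({2},{1}), ({1,2},{})
Total ordered pairs: 4


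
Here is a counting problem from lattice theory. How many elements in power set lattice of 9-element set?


Power set = 2^n.
2^9 = 512


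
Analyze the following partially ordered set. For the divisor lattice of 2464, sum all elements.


sigma(n) = sum of divisors.
Divisors of 2464: [1, 2, 4, 7, 8, 11, 14, 16, 22, 28, 32, 44, 56, 77, 88, 112, 154, 176, 224, 308, 352, 616, 1232, 2464]
Sum = 6048


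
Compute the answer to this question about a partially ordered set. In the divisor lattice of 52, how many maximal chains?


A maximal chain goes from the minimum element to a maximal element via cover relations.
Counting all min-to-max paths in the cover graph.
Total maximal chains: 3


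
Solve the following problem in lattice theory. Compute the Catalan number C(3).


C(n) = C(2n, n) / (n+1).
C(6, 3) = 20
C(3) = 20 / 4 = 5


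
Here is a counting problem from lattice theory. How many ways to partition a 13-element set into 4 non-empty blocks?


S(n,k) = k*S(n-1,k) + S(n-1,k-1).
S(12,4) = 611501, S(12,3) = 86526
S(13,4) = 4*611501 + 86526 = 2446004 + 86526
S(13,4) = 2532530


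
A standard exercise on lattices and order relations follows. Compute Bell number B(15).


B(n) = number of set partitions of an n-element set.
B(n) satisfies the recurrence: B(n+1) = sum_k C(n,k)*B(k).
B(15) = 1382958545


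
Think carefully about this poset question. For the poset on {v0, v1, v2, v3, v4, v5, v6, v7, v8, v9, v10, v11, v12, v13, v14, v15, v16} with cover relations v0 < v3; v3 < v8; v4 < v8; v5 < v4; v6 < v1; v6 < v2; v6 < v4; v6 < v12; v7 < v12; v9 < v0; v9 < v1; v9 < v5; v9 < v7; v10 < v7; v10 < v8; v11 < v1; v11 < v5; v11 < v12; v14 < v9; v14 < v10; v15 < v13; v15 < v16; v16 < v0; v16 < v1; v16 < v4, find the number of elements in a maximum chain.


A chain is a totally ordered subset; we count the number of elements in a maximum chain.
Compute, for each element x, the size of the longest chain ending at x:
  v6: 1
  v11: 1
  v14: 1
  v15: 1
  v2: 2
  v9: 2
  ...
A maximum chain: v14 < v9 < v0 < v3 < v8
Number of elements in the longest chain: 5


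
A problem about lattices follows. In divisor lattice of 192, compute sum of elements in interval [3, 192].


Interval [3,192] in divisors of 192: [3, 6, 12, 24, 48, 96, 192]
Sum = 381


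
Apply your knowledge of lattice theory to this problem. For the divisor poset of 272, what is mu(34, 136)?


In a divisor lattice, mu(a,b) = mu(b/a) where mu is the classical Mobius function.
b/a = 136/34 = 4
Prime factorization of 4: primes [2]
4 is not squarefree, so mu(4) = 0


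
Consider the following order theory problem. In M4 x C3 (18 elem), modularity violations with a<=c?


Modular law: if a <= c then a v (b ^ c) = (a v b) ^ c.
Check all triples (a,b,c) with a <= c among 18 elements.
This lattice is modular (diamonds M_m and their chain-products are modular).
Total violating triples: 0


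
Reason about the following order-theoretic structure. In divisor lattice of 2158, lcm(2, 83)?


Join=lcm.
gcd(2,83)=1
lcm=166


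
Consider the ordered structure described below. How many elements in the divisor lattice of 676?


Divisors of 676: [1, 2, 4, 13, 26, 52, 169, 338, 676]
Count: 9


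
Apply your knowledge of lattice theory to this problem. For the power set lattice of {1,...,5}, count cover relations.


A cover relation a -< b holds when a < b with no c strictly between.
Cover relations:
  {} -< {1}
  {} -< {2}
  {} -< {3}
  {} -< {4}
  {} -< {5}
  {1} -< {1,2}
  {1} -< {1,3}
  {1} -< {1,4}
  ...72 more
Total: 80


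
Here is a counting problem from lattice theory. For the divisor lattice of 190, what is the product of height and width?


Height = length of longest chain minus 1; width = size of largest antichain.
A maximum chain: 1 | 19 | 95 | 190  (height 3).
A maximum antichain: {2, 5, 19}  (width 3).
Product = 3 * 3 = 9


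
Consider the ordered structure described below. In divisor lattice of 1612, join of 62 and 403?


In a divisor lattice, join = lcm (least common multiple).
gcd(62,403) = 31
lcm(62,403) = 62*403/gcd = 24986/31 = 806


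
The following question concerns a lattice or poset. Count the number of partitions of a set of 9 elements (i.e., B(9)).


B(n) = number of set partitions of an n-element set.
B(n) satisfies the recurrence: B(n+1) = sum_k C(n,k)*B(k).
B(9) = 21147


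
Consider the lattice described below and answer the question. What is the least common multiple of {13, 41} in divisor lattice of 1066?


In a divisor lattice, join = lcm (least common multiple).
Compute lcm iteratively: start with first element, then lcm(current, next).
Elements: [13, 41]
lcm(13,41) = 533
Final lcm = 533


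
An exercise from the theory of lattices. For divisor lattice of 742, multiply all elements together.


Divisors of 742: [1, 2, 7, 14, 53, 106, 371, 742]
Product = n^(d(n)/2) = 742^(8/2)
Product = 303120718096


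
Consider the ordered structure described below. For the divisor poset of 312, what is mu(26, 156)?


In a divisor lattice, mu(a,b) = mu(b/a) where mu is the classical Mobius function.
b/a = 156/26 = 6
Prime factorization of 6: primes [2, 3]
6 is squarefree with 2 prime factor(s), so mu(6) = (-1)^2 = 1


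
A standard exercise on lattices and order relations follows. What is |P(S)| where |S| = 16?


Power set = 2^n.
2^16 = 65536


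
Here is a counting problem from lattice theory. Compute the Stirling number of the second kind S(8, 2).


S(n,k) = k*S(n-1,k) + S(n-1,k-1).
S(7,2) = 63, S(7,1) = 1
S(8,2) = 2*63 + 1 = 126 + 1
S(8,2) = 127


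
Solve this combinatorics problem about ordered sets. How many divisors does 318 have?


Divisors of 318: [1, 2, 3, 6, 53, 106, 159, 318]
Count: 8


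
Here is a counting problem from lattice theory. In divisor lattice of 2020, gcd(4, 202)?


Meet=gcd.
gcd(4,202)=2


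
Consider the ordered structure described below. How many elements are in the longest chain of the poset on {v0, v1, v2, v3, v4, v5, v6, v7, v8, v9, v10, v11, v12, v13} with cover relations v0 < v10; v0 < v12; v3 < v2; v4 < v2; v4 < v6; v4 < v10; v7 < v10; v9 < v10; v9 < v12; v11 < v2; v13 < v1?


A chain is a totally ordered subset; we count the number of elements in a maximum chain.
Compute, for each element x, the size of the longest chain ending at x:
  v0: 1
  v3: 1
  v4: 1
  v5: 1
  v7: 1
  v8: 1
  ...
A maximum chain: v13 < v1
Number of elements in the longest chain: 2


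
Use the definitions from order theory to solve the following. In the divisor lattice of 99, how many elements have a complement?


An element a is complemented if some b has a meet b = bottom, a join b = top.
a is complemented iff gcd(a, n/a)=1, i.e. a is a unitary divisor of 99.
Complemented elements: 1, 9, 11, 99
Count: 4


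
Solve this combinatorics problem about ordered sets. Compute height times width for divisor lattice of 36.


Height = length of longest chain minus 1; width = size of largest antichain.
A maximum chain: 1 | 3 | 9 | 18 | 36  (height 4).
A maximum antichain: {4, 6, 9}  (width 3).
Product = 4 * 3 = 12


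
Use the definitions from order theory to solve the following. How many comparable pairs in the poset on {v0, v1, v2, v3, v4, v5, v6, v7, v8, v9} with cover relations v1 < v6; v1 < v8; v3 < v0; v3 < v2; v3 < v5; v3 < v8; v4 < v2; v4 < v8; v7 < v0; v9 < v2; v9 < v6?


A comparable pair {a,b} has a < b or b < a in the order.
Count unordered pairs where one element is strictly below the other.
Examples: {v0,v3}, {v0,v7}, {v1,v6}, {v1,v8}, ...
Total comparable pairs: 11


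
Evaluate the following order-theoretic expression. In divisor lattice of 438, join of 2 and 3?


In a divisor lattice, join = lcm (least common multiple).
gcd(2,3) = 1
lcm(2,3) = 2*3/gcd = 6/1 = 6


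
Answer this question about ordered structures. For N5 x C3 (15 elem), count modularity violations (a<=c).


Modular law: if a <= c then a v (b ^ c) = (a v b) ^ c.
Check all triples (a,b,c) with a <= c among 15 elements.
  e.g. a=(a,0), b=(c,0), c=(b,0): lhs=(a,0) != rhs=(b,0)
  e.g. a=(a,0), b=(c,1), c=(b,0): lhs=(a,0) != rhs=(b,0)
Total violating triples: 18


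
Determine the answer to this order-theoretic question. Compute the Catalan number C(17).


C(n) = C(2n, n) / (n+1).
C(34, 17) = 2333606220
C(17) = 2333606220 / 18 = 129644790


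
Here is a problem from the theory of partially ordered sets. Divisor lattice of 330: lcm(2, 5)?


Join=lcm.
gcd(2,5)=1
lcm=10


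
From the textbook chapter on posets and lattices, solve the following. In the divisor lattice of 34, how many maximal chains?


A maximal chain goes from the minimum element to a maximal element via cover relations.
Counting all min-to-max paths in the cover graph.
Total maximal chains: 2


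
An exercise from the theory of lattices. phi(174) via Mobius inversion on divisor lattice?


phi(n) = n * prod_{p|n} (1 - 1/p).
Prime divisors of 174: [2, 3, 29]
phi(174) = 174 * (1 - 1/2) * (1 - 1/3) * (1 - 1/29)
phi(174) = 56


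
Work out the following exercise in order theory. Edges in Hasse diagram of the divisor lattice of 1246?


A cover relation a -< b holds when a < b with no c strictly between.
Cover relations:
  1 -< 2
  1 -< 7
  1 -< 89
  2 -< 14
  2 -< 178
  7 -< 14
  7 -< 623
  14 -< 1246
  ...4 more
Total: 12


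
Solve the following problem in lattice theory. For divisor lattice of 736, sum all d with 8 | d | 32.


Interval [8,32] in divisors of 736: [8, 16, 32]
Sum = 56


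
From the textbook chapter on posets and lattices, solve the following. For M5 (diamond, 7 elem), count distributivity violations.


Distributive law: a ^ (b v c) = (a ^ b) v (a ^ c).
Check all 7^3 = 343 ordered triples (a,b,c).
  e.g. a=a1, b=a2, c=a3: lhs=a1 != rhs=0
  e.g. a=a1, b=a2, c=a4: lhs=a1 != rhs=0
Total violating triples: 60


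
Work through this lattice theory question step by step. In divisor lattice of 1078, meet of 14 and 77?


In a divisor lattice, meet = gcd (greatest common divisor).
By Euclidean algorithm or factoring: gcd(14,77) = 7


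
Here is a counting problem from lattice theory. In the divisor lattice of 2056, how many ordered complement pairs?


Complement pair (a,b): a meet b = bottom, a join b = top.
Here: gcd(a,b)=1 and lcm(a,b)=2056, i.e. a*b=2056 with a,b coprime.
Pairs found: (1,2056), (8,257), (257,8), (2056,1)
Total ordered pairs: 4


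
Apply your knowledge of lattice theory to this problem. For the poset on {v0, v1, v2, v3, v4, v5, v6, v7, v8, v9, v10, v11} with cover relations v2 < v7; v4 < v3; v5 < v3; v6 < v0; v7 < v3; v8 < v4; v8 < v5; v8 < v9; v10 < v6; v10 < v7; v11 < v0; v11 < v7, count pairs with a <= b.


The order relation is {(a,b) : a <= b}, reflexive so it includes (a,a).
Examples: (v0,v0), (v1,v1), (v10,v0), (v10,v10), (v10,v3), ...
Total ordered pairs: 29


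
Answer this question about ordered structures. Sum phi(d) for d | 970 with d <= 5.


Divisors of 970 up to 5: [1, 2, 5]
phi values: [1, 1, 4]
Sum = 6


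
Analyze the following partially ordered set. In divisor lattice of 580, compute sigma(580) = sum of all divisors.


sigma(n) = sum of divisors.
Divisors of 580: [1, 2, 4, 5, 10, 20, 29, 58, 116, 145, 290, 580]
Sum = 1260


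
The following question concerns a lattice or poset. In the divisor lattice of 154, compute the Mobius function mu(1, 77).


In a divisor lattice, mu(a,b) = mu(b/a) where mu is the classical Mobius function.
b/a = 77/1 = 77
Prime factorization of 77: primes [7, 11]
77 is squarefree with 2 prime factor(s), so mu(77) = (-1)^2 = 1


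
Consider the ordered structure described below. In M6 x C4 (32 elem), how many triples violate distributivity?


Distributive law: a ^ (b v c) = (a ^ b) v (a ^ c).
Check all 32^3 = 32768 ordered triples (a,b,c).
  e.g. a=(a1,0), b=(a2,0), c=(a3,0): lhs=(a1,0) != rhs=(0,0)
  e.g. a=(a1,0), b=(a2,0), c=(a3,1): lhs=(a1,0) != rhs=(0,0)
Total violating triples: 7680


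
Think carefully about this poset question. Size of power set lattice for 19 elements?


Power set = 2^n.
2^19 = 524288


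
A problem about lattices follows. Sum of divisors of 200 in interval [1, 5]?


Interval [1,5] in divisors of 200: [1, 5]
Sum = 6


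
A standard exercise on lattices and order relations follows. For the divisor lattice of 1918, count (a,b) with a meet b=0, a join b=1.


Complement pair (a,b): a meet b = bottom, a join b = top.
Here: gcd(a,b)=1 and lcm(a,b)=1918, i.e. a*b=1918 with a,b coprime.
Pairs found: (1,1918), (2,959), (7,274), (14,137), ... (4 more)
Total ordered pairs: 8


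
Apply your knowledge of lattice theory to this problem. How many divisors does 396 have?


Divisors of 396: [1, 2, 3, 4, 6, 9, 11, 12, 18, 22, 33, 36, 44, 66, 99, 132, 198, 396]
Count: 18


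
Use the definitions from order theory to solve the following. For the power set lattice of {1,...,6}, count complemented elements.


An element a is complemented if some b has a meet b = bottom, a join b = top.
every subset A has complement S\A, so all elements are complemented.
Complemented elements: {}, {1}, {2}, {3}, {4}, {5}, ... (58 more)
Count: 64


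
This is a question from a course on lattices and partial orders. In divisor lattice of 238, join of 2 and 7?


In a divisor lattice, join = lcm (least common multiple).
gcd(2,7) = 1
lcm(2,7) = 2*7/gcd = 14/1 = 14


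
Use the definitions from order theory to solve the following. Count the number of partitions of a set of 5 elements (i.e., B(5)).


B(n) = number of set partitions of an n-element set.
B(n) satisfies the recurrence: B(n+1) = sum_k C(n,k)*B(k).
B(5) = 52


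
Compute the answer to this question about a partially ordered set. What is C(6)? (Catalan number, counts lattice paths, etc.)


C(n) = C(2n, n) / (n+1).
C(12, 6) = 924
C(6) = 924 / 7 = 132


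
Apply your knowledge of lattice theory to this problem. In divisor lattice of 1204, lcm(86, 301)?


Join=lcm.
gcd(86,301)=43
lcm=602


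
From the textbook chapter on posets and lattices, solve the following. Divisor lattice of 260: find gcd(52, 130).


In a divisor lattice, meet = gcd (greatest common divisor).
By Euclidean algorithm or factoring: gcd(52,130) = 26


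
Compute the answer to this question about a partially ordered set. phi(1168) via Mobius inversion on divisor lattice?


phi(n) = n * prod_{p|n} (1 - 1/p).
Prime divisors of 1168: [2, 73]
phi(1168) = 1168 * (1 - 1/2) * (1 - 1/73)
phi(1168) = 576


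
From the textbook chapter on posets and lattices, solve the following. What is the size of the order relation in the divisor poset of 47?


The order relation is {(a,b) : a <= b}, reflexive so it includes (a,a).
Examples: (1,1), (1,47), (47,47)
Total ordered pairs: 3


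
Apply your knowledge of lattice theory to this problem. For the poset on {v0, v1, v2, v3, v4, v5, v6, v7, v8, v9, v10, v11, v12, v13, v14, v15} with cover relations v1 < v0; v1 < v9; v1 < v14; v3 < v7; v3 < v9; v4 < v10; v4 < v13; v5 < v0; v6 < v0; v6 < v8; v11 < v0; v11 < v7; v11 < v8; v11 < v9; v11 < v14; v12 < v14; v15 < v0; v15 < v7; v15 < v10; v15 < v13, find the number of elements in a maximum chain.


A chain is a totally ordered subset; we count the number of elements in a maximum chain.
Compute, for each element x, the size of the longest chain ending at x:
  v1: 1
  v2: 1
  v3: 1
  v4: 1
  v5: 1
  v6: 1
  ...
A maximum chain: v1 < v0
Number of elements in the longest chain: 2


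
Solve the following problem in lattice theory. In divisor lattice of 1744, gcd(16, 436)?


Meet=gcd.
gcd(16,436)=4


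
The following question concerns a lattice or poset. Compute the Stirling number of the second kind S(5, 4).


S(n,k) = k*S(n-1,k) + S(n-1,k-1).
S(4,4) = 1, S(4,3) = 6
S(5,4) = 4*1 + 6 = 4 + 6
S(5,4) = 10


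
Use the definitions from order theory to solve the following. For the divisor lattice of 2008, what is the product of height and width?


Height = length of longest chain minus 1; width = size of largest antichain.
A maximum chain: 1 | 251 | 502 | 1004 | 2008  (height 4).
A maximum antichain: {2, 251}  (width 2).
Product = 4 * 2 = 8


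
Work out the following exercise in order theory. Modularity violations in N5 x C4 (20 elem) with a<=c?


Modular law: if a <= c then a v (b ^ c) = (a v b) ^ c.
Check all triples (a,b,c) with a <= c among 20 elements.
  e.g. a=(a,0), b=(c,0), c=(b,0): lhs=(a,0) != rhs=(b,0)
  e.g. a=(a,0), b=(c,1), c=(b,0): lhs=(a,0) != rhs=(b,0)
Total violating triples: 40


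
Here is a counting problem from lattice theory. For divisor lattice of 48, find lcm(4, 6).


In a divisor lattice, join = lcm (least common multiple).
Compute lcm iteratively: start with first element, then lcm(current, next).
Elements: [4, 6]
lcm(4,6) = 12
Final lcm = 12


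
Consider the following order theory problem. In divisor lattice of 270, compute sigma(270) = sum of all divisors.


sigma(n) = sum of divisors.
Divisors of 270: [1, 2, 3, 5, 6, 9, 10, 15, 18, 27, 30, 45, 54, 90, 135, 270]
Sum = 720


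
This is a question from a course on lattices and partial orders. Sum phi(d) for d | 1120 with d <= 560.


Divisors of 1120 up to 560: [1, 2, 4, 5, 7, 8, 10, 14, 16, 20, 28, 32, 35, 40, 56, 70, 80, 112, 140, 160, 224, 280, 560]
phi values: [1, 1, 2, 4, 6, 4, 4, 6, 8, 8, 12, 16, 24, 16, 24, 24, 32, 48, 48, 64, 96, 96, 192]
Sum = 736


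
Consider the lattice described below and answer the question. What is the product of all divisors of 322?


Divisors of 322: [1, 2, 7, 14, 23, 46, 161, 322]
Product = n^(d(n)/2) = 322^(8/2)
Product = 10750371856


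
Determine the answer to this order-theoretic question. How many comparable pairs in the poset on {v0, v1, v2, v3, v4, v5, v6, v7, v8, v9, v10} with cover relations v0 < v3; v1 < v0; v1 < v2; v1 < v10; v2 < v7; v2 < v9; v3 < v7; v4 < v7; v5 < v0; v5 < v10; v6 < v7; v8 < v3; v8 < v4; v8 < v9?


A comparable pair {a,b} has a < b or b < a in the order.
Count unordered pairs where one element is strictly below the other.
Examples: {v0,v1}, {v0,v3}, {v0,v5}, {v0,v7}, ...
Total comparable pairs: 21


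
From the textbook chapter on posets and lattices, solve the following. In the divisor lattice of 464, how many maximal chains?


A maximal chain goes from the minimum element to a maximal element via cover relations.
Counting all min-to-max paths in the cover graph.
Total maximal chains: 5


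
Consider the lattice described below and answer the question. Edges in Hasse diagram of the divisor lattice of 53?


A cover relation a -< b holds when a < b with no c strictly between.
Cover relations:
  1 -< 53
Total: 1


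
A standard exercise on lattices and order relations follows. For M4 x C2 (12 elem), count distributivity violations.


Distributive law: a ^ (b v c) = (a ^ b) v (a ^ c).
Check all 12^3 = 1728 ordered triples (a,b,c).
  e.g. a=(a1,0), b=(a2,0), c=(a3,0): lhs=(a1,0) != rhs=(0,0)
  e.g. a=(a1,0), b=(a2,0), c=(a3,1): lhs=(a1,0) != rhs=(0,0)
Total violating triples: 192


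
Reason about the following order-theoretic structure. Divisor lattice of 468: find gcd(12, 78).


In a divisor lattice, meet = gcd (greatest common divisor).
By Euclidean algorithm or factoring: gcd(12,78) = 6


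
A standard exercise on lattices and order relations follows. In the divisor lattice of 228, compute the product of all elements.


Divisors of 228: [1, 2, 3, 4, 6, 12, 19, 38, 57, 76, 114, 228]
Product = n^(d(n)/2) = 228^(12/2)
Product = 140478247931904


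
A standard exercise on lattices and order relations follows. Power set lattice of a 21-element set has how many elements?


Power set = 2^n.
2^21 = 2097152


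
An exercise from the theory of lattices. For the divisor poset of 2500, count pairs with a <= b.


The order relation is {(a,b) : a <= b}, reflexive so it includes (a,a).
Examples: (1,1), (1,10), (1,100), (1,125), (1,1250), ...
Total ordered pairs: 90


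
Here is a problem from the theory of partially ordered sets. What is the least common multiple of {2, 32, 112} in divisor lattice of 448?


In a divisor lattice, join = lcm (least common multiple).
Compute lcm iteratively: start with first element, then lcm(current, next).
Elements: [2, 32, 112]
lcm(2,32) = 32
lcm(32,112) = 224
Final lcm = 224


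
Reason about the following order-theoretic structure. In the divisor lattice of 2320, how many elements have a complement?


An element a is complemented if some b has a meet b = bottom, a join b = top.
a is complemented iff gcd(a, n/a)=1, i.e. a is a unitary divisor of 2320.
Complemented elements: 1, 5, 16, 29, 80, 145, ... (2 more)
Count: 8


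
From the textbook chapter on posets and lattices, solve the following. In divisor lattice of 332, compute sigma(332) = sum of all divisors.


sigma(n) = sum of divisors.
Divisors of 332: [1, 2, 4, 83, 166, 332]
Sum = 588


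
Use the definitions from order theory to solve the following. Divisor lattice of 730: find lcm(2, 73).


In a divisor lattice, join = lcm (least common multiple).
gcd(2,73) = 1
lcm(2,73) = 2*73/gcd = 146/1 = 146


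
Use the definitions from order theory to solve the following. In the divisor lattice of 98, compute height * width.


Height = length of longest chain minus 1; width = size of largest antichain.
A maximum chain: 1 | 7 | 49 | 98  (height 3).
A maximum antichain: {2, 7}  (width 2).
Product = 3 * 2 = 6


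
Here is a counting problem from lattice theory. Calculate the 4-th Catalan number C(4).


C(n) = C(2n, n) / (n+1).
C(8, 4) = 70
C(4) = 70 / 5 = 14


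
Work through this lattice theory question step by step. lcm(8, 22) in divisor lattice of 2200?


Join=lcm.
gcd(8,22)=2
lcm=88


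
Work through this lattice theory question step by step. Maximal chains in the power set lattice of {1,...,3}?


A maximal chain goes from the minimum element to a maximal element via cover relations.
Counting all min-to-max paths in the cover graph.
Total maximal chains: 6


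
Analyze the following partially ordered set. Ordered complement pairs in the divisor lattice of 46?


Complement pair (a,b): a meet b = bottom, a join b = top.
Here: gcd(a,b)=1 and lcm(a,b)=46, i.e. a*b=46 with a,b coprime.
Pairs found: (1,46), (2,23), (23,2), (46,1)
Total ordered pairs: 4


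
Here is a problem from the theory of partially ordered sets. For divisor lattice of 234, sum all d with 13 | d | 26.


Interval [13,26] in divisors of 234: [13, 26]
Sum = 39


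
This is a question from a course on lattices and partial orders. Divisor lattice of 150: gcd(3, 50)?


Meet=gcd.
gcd(3,50)=1


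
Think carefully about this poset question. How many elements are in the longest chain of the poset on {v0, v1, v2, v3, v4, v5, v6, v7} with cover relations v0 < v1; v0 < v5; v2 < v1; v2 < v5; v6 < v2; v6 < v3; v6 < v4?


A chain is a totally ordered subset; we count the number of elements in a maximum chain.
Compute, for each element x, the size of the longest chain ending at x:
  v0: 1
  v6: 1
  v7: 1
  v2: 2
  v3: 2
  v4: 2
  ...
A maximum chain: v6 < v2 < v1
Number of elements in the longest chain: 3


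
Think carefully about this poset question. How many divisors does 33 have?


Divisors of 33: [1, 3, 11, 33]
Count: 4


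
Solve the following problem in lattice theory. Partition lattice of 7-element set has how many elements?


B(n) = number of set partitions of an n-element set.
B(n) satisfies the recurrence: B(n+1) = sum_k C(n,k)*B(k).
B(7) = 877


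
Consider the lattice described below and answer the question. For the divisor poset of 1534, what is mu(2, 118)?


In a divisor lattice, mu(a,b) = mu(b/a) where mu is the classical Mobius function.
b/a = 118/2 = 59
Prime factorization of 59: primes [59]
59 is squarefree with 1 prime factor(s), so mu(59) = (-1)^1 = -1


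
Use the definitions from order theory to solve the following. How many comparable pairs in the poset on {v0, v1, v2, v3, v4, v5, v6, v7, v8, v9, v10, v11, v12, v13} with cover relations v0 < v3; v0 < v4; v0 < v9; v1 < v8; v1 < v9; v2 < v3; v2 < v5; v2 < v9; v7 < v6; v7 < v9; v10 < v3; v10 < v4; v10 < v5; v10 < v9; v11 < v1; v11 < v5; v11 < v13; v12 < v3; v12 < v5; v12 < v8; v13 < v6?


A comparable pair {a,b} has a < b or b < a in the order.
Count unordered pairs where one element is strictly below the other.
Examples: {v0,v3}, {v0,v4}, {v0,v9}, {v1,v8}, ...
Total comparable pairs: 24


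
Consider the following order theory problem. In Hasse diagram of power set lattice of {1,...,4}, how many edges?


A cover relation a -< b holds when a < b with no c strictly between.
Cover relations:
  {} -< {1}
  {} -< {2}
  {} -< {3}
  {} -< {4}
  {1} -< {1,2}
  {1} -< {1,3}
  {1} -< {1,4}
  {2} -< {1,2}
  ...24 more
Total: 32


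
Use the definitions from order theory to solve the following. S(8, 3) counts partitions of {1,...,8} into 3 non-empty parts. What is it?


S(n,k) = k*S(n-1,k) + S(n-1,k-1).
S(7,3) = 301, S(7,2) = 63
S(8,3) = 3*301 + 63 = 903 + 63
S(8,3) = 966


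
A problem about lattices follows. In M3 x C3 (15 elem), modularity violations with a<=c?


Modular law: if a <= c then a v (b ^ c) = (a v b) ^ c.
Check all triples (a,b,c) with a <= c among 15 elements.
This lattice is modular (diamonds M_m and their chain-products are modular).
Total violating triples: 0
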